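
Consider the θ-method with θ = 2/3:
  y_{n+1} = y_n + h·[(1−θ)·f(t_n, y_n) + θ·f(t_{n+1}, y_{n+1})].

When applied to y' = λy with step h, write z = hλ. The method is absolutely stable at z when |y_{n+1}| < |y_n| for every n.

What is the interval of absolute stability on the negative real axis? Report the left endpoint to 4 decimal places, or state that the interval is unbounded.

On y'=λy, z=hλ:
  y_{n+1} = y_n + z·[1/3·y_n + 2/3·y_{n+1}] ⇒ (1 − 2/3z)y_{n+1} = (1 + 1/3z)y_n
  so R(z) = (1 + 1/3z)/(1 − 2/3z).

Boundary: |R(x)|=1, x<0.
x=-1.42: |R|=0.2705
x=-2: |R|=0.1429
x=-10: |R|=0.3043
x=-100: |R|=0.4778
θ=2/3≥1/2 ⇒ |1+1/3x|<|1−2/3x| ∀x<0 ⇒ interval (−∞,0).

(−∞, 0) — no finite endpoint.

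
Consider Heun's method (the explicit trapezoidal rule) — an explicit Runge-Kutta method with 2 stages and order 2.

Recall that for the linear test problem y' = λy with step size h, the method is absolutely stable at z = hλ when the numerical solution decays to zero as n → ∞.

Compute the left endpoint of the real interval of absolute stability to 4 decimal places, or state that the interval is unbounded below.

Test eqn y'=λy, z=hλ:
  order 2, 2-stage ⇒ R(z)=1+z+z^2/2
  (e.g. R(-0.92)=0.50320, |R|=0.50320)

Need |R(x)|<1, x<0.
x=-0.92: |R|=0.5032
|R(-2.17)|=1.1845 |R(-1.99)|=0.9900 |R(-1.14)|=0.5098
Bisect:
  x_lo=-2.6180 |R|=1.8090  x_hi=-0.2978 |R|=0.7466
  mid=-1.45790 |R|=0.60484 →hi
  mid=-2.03797 |R|=1.03869 →lo
  mid=-1.74794 |R|=0.77970 →hi
  mid=-1.89295 |R|=0.89868 →hi
  mid=-1.96546 |R|=0.96606 →hi
  mid=-2.00172 |R|=1.00172 →lo
  mid=-1.98359 |R|=0.98372 →hi
  ...
  [-2.00002,-1.99988] ⇒ x*=-2.0000
Interval (-2.0000, 0).

z* = -2.0000.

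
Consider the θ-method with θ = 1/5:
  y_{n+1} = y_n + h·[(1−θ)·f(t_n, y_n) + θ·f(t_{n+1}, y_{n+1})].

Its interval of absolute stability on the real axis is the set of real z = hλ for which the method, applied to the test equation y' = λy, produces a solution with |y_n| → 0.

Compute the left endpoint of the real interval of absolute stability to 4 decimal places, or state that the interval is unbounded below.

z* = -3.3333.

On y'=λy, z=hλ:
  y_{n+1} = y_n + z·[4/5·y_n + 1/5·y_{n+1}] ⇒ (1 − 1/5z)y_{n+1} = (1 + 4/5z)y_n
  R(z) = (1 + 4/5z)/(1 − 1/5z).

Find x<0 with |R(x)|<1.
x=-0.84: |R|=0.2808
R=−1: 1+4/5x = −1+1/5x ⇒ -3/5x=2 ⇒ x=2/(-3/5)=-3.3333
Confirm numerically:
  x=-3.280: |R|=0.98068 <1
  x=-2.648: |R|=0.73117 <1
  x=-1.887: |R|=0.36997 <1
  x=-1.376: |R|=0.07905 <1
  x=-3.805: |R|=1.16070 >1
  x=-3.448: |R|=1.04072 >1
Interval (-3.3333, 0).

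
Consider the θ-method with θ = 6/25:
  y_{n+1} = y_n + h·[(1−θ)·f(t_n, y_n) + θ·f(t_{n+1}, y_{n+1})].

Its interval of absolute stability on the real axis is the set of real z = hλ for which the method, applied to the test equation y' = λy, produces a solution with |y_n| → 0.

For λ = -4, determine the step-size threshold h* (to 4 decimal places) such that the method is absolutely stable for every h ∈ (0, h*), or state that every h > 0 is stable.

(-3.8462,0); λ=-4 ⇒ h* = (50/13)/4 = 0.9615.

With y'=λy (z=hλ):
  y_{n+1} = y_n + z·[19/25·y_n + 6/25·y_{n+1}] ⇒ (1 − 6/25z)y_{n+1} = (1 + 19/25z)y_n
  ⇒ R(z) = (1 + 19/25z)/(1 − 6/25z).

Need |R(x)|<1, x<0.
x=-1.09: |R|=0.1360
R=−1: 1+19/25x = −1+6/25x ⇒ -13/25x=2 ⇒ x=2/(-13/25)=-3.8462
Confirm numerically:
  x=-3.426: |R|=0.88010 <1
  x=-3.001: |R|=0.74452 <1
  x=-2.265: |R|=0.46735 <1
  x=-1.670: |R|=0.19218 <1
  x=-4.282: |R|=1.11177 >1
  x=-4.105: |R|=1.06780 >1
  x=-3.876: |R|=1.00804 >1
Stable set (-3.8462, 0).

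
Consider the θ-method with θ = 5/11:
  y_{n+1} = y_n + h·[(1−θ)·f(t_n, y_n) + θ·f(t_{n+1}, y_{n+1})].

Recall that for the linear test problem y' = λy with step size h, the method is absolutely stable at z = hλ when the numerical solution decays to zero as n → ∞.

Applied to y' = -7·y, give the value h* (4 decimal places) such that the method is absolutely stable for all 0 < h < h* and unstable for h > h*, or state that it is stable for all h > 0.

On y'=λy, z=hλ:
  y_{n+1} = y_n + z·[6/11·y_n + 5/11·y_{n+1}] ⇒ (1 − 5/11z)y_{n+1} = (1 + 6/11z)y_n
  ⇒ R(z) = (1 + 6/11z)/(1 − 5/11z).

Solve |R(x)|<1 on ℝ⁻.
x=-1.59: |R|=0.0770
R=−1: 1+6/11x = −1+5/11x ⇒ -1/11x=2 ⇒ x=2/(-1/11)=-22.0000
Confirm numerically:
  x=-14.860: |R|=0.91630 <1
  x=-12.503: |R|=0.87082 <1
  x=-11.603: |R|=0.84935 <1
  x=-22.175: |R|=1.00144 >1
  x=-22.164: |R|=1.00135 >1
So |R|<1 on (-22.0000, 0).

(-22.0000,0); λ=-7 ⇒ h* = (22)/7 = 3.1429.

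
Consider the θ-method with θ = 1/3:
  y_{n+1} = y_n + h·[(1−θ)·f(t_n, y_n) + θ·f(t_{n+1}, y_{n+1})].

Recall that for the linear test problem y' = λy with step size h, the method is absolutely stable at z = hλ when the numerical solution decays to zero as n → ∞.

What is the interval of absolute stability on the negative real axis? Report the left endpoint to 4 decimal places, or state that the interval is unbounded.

On y'=λy, z=hλ:
  y_{n+1} = y_n + z·[2/3·y_n + 1/3·y_{n+1}] ⇒ (1 − 1/3z)y_{n+1} = (1 + 2/3z)y_n
  Hence R(z) = (1 + 2/3z)/(1 − 1/3z).

Need |R(x)|<1, x<0.
x=-0.86: |R|=0.3316
R=−1: 1+2/3x = −1+1/3x ⇒ -1/3x=2 ⇒ x=2/(-1/3)=-6.0000
Confirm numerically:
  x=-5.118: |R|=0.89135 <1
  x=-4.959: |R|=0.86920 <1
  x=-4.900: |R|=0.86076 <1
  x=-4.386: |R|=0.78148 <1
  x=-6.303: |R|=1.03257 >1
  x=-6.270: |R|=1.02913 >1
  x=-6.087: |R|=1.00957 >1
So |R|<1 on (-6.0000, 0).

(-6.0000, 0).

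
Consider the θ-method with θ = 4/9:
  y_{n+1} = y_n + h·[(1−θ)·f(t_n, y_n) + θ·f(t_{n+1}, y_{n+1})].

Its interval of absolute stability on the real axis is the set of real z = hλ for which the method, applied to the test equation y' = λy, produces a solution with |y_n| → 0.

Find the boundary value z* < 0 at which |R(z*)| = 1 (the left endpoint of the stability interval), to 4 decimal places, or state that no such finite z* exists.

left endpoint -18.0000.

With y'=λy (z=hλ):
  y_{n+1} = y_n + z·[5/9·y_n + 4/9·y_{n+1}] ⇒ (1 − 4/9z)y_{n+1} = (1 + 5/9z)y_n
  so R(z) = (1 + 5/9z)/(1 − 4/9z).

Need |R(x)|<1, x<0.
x=-1.54: |R|=0.0858
R=−1: 1+5/9x = −1+4/9x ⇒ -1/9x=2 ⇒ x=2/(-1/9)=-18.0000
Confirm numerically:
  x=-17.749: |R|=0.99686 <1
  x=-11.884: |R|=0.89182 <1
  x=-11.841: |R|=0.89073 <1
  x=-10.455: |R|=0.85153 <1
  x=-18.419: |R|=1.00507 >1
  x=-18.137: |R|=1.00168 >1
So |R|<1 on (-18.0000, 0).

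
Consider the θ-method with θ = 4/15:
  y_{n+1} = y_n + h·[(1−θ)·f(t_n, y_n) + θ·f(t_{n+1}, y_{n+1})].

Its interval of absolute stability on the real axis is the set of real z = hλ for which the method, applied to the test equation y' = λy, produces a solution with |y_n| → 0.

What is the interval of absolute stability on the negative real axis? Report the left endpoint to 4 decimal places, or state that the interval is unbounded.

Set f=λy, z=hλ:
  y_{n+1} = y_n + z·[11/15·y_n + 4/15·y_{n+1}] ⇒ (1 − 4/15z)y_{n+1} = (1 + 11/15z)y_n
  Hence R(z) = (1 + 11/15z)/(1 − 4/15z).

Find x<0 with |R(x)|<1.
x=-0.91: |R|=0.2677
R=−1: 1+11/15x = −1+4/15x ⇒ -7/15x=2 ⇒ x=2/(-7/15)=-4.2857
Confirm numerically:
  x=-4.014: |R|=0.93876 <1
  x=-2.864: |R|=0.62383 <1
  x=-2.443: |R|=0.47929 <1
  x=-1.840: |R|=0.23435 <1
  x=-4.834: |R|=1.11178 >1
  x=-4.601: |R|=1.06607 >1
  x=-4.393: |R|=1.02306 >1
Stable set (-4.2857, 0).

(-4.2857, 0).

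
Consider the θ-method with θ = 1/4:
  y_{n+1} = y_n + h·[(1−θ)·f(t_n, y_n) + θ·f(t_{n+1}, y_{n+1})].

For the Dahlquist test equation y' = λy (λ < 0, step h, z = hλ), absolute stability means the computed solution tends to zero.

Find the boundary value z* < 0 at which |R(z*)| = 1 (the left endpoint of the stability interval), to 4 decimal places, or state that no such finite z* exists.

Set f=λy, z=hλ:
  y_{n+1} = y_n + z·[3/4·y_n + 1/4·y_{n+1}] ⇒ (1 − 1/4z)y_{n+1} = (1 + 3/4z)y_n
  R(z) = (1 + 3/4z)/(1 − 1/4z).

Solve |R(x)|<1 on ℝ⁻.
x=-0.97: |R|=0.2193
R=−1: 1+3/4x = −1+1/4x ⇒ -1/2x=2 ⇒ x=2/(-1/2)=-4.0000
Confirm numerically:
  x=-3.626: |R|=0.90191 <1
  x=-2.403: |R|=0.50117 <1
  x=-1.880: |R|=0.27891 <1
  x=-1.806: |R|=0.24423 <1
  x=-4.409: |R|=1.09728 >1
  x=-4.349: |R|=1.08360 >1
Interval (-4.0000, 0).

z* = -4.0000.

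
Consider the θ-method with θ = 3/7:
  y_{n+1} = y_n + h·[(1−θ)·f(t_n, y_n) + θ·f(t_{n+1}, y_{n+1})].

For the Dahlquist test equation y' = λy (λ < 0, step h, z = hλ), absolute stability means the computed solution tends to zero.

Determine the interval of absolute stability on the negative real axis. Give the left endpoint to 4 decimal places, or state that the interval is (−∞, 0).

On y'=λy, z=hλ:
  y_{n+1} = y_n + z·[4/7·y_n + 3/7·y_{n+1}] ⇒ (1 − 3/7z)y_{n+1} = (1 + 4/7z)y_n
  so R(z) = (1 + 4/7z)/(1 − 3/7z).

Solve |R(x)|<1 on ℝ⁻.
x=-1.53: |R|=0.0759
R=−1: 1+4/7x = −1+3/7x ⇒ -1/7x=2 ⇒ x=2/(-1/7)=-14.0000
Confirm numerically:
  x=-13.918: |R|=0.99832 <1
  x=-9.732: |R|=0.88209 <1
  x=-9.272: |R|=0.86420 <1
  x=-14.525: |R|=1.01038 >1
  x=-14.046: |R|=1.00094 >1
So |R|<1 on (-14.0000, 0).

z∈(-14.0000,0).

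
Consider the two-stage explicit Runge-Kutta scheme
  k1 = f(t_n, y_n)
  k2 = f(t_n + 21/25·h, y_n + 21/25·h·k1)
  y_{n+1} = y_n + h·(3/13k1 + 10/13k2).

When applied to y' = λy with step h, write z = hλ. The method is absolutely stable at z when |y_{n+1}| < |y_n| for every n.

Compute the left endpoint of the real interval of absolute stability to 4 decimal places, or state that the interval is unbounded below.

With y'=λy (z=hλ):
  k1=λy_n ⇒ h·k1=z·y_n;  k2=λ(1+21/25z)y_n ⇒ h·k2=z(1+21/25z)y_n
  y_{n+1}/y_n = 1 + 3/13z + 10/13z(1+21/25z) = 1 + z + 42/65z²
  so R(z) = 1 + z + 42/65z².

Solve |R(x)|<1 on ℝ⁻.
x=-1.03: |R|=0.6555
R=1: x+42/65x²=0 ⇒ x=−65/42=-1.5476; min R=1−1/(4·42/65)=0.6131>−1
Confirm numerically:
  x=-1.481: |R|=0.93625 <1
  x=-1.276: |R|=0.77605 <1
  x=-0.774: |R|=0.61310 <1
  x=-0.663: |R|=0.62103 <1
  x=-2.014: |R|=1.60693 >1
  x=-1.640: |R|=1.09790 >1
  x=-1.580: |R|=1.03306 >1
So |R|<1 on (-1.5476, 0).

left endpoint -1.5476.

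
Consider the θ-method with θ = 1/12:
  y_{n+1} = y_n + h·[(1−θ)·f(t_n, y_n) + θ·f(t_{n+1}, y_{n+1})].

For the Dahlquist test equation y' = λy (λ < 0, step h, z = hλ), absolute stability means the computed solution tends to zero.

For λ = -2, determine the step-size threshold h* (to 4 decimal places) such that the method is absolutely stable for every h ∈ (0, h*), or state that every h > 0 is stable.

Set f=λy, z=hλ:
  y_{n+1} = y_n + z·[11/12·y_n + 1/12·y_{n+1}] ⇒ (1 − 1/12z)y_{n+1} = (1 + 11/12z)y_n
  Hence R(z) = (1 + 11/12z)/(1 − 1/12z).

Boundary: |R(x)|=1, x<0.
x=-1.64: |R|=0.4428
R=−1: 1+11/12x = −1+1/12x ⇒ -5/6x=2 ⇒ x=2/(-5/6)=-2.4000
Confirm numerically:
  x=-1.626: |R|=0.43197 <1
  x=-1.474: |R|=0.31275 <1
  x=-1.256: |R|=0.13699 <1
  x=-2.938: |R|=1.36016 >1
  x=-2.836: |R|=1.29388 >1
  x=-2.770: |R|=1.25051 >1
Interval (-2.4000, 0).

(-2.4000,0); λ=-2 ⇒ h* = (12/5)/2 = 1.2000.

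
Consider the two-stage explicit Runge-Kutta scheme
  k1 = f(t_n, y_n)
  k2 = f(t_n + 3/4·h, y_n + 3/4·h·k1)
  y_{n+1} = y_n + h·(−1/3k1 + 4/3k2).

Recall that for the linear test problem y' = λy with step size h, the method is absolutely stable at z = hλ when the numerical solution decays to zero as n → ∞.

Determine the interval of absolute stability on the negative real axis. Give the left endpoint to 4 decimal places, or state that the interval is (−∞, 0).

With y'=λy (z=hλ):
  k1=λy_n ⇒ h·k1=z·y_n;  k2=λ(1+3/4z)y_n ⇒ h·k2=z(1+3/4z)y_n
  y_{n+1}/y_n = 1 − 1/3z + 4/3z(1+3/4z) = 1 + z + z²
  Hence R(z) = 1 + z + z².

Solve |R(x)|<1 on ℝ⁻.
x=-0.76: |R|=0.8176
R=1: x+1x²=0 ⇒ x=−1=-1.0000; min R=1−1/(4·1)=0.7500>−1
Confirm numerically:
  x=-0.759: |R|=0.81708 <1
  x=-0.689: |R|=0.78572 <1
  x=-0.522: |R|=0.75048 <1
  x=-0.465: |R|=0.75123 <1
  x=-1.267: |R|=1.33829 >1
  x=-1.251: |R|=1.31400 >1
So |R|<1 on (-1.0000, 0).

(-1.0000, 0).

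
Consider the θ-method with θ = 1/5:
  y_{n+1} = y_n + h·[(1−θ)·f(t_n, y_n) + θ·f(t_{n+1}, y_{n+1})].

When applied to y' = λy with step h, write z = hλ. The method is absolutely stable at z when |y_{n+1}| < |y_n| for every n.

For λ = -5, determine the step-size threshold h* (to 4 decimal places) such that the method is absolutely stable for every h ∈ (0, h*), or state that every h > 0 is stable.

(-3.3333,0); λ=-5 ⇒ h* = (10/3)/5 = 0.6667.

On y'=λy, z=hλ:
  y_{n+1} = y_n + z·[4/5·y_n + 1/5·y_{n+1}] ⇒ (1 − 1/5z)y_{n+1} = (1 + 4/5z)y_n
  R(z) = (1 + 4/5z)/(1 − 1/5z).

Solve |R(x)|<1 on ℝ⁻.
x=-1.31: |R|=0.0380
R=−1: 1+4/5x = −1+1/5x ⇒ -3/5x=2 ⇒ x=2/(-3/5)=-3.3333
Confirm numerically:
  x=-2.774: |R|=0.78415 <1
  x=-2.223: |R|=0.53883 <1
  x=-2.015: |R|=0.43621 <1
  x=-3.523: |R|=1.06676 >1
  x=-3.489: |R|=1.05501 >1
Stable set (-3.3333, 0).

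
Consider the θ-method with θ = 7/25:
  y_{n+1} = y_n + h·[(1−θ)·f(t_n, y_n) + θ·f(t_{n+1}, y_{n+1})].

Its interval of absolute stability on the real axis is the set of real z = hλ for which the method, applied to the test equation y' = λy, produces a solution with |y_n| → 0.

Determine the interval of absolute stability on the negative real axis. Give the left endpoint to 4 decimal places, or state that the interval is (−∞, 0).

On y'=λy, z=hλ:
  y_{n+1} = y_n + z·[18/25·y_n + 7/25·y_{n+1}] ⇒ (1 − 7/25z)y_{n+1} = (1 + 18/25z)y_n
  R(z) = (1 + 18/25z)/(1 − 7/25z).

Need |R(x)|<1, x<0.
x=-0.72: |R|=0.4008
R=−1: 1+18/25x = −1+7/25x ⇒ -11/25x=2 ⇒ x=2/(-11/25)=-4.5455
Confirm numerically:
  x=-4.385: |R|=0.96831 <1
  x=-2.834: |R|=0.58013 <1
  x=-2.368: |R|=0.42390 <1
  x=-5.086: |R|=1.09812 >1
  x=-4.596: |R|=1.00973 >1
Stable set (-4.5455, 0).

z∈(-4.5455,0).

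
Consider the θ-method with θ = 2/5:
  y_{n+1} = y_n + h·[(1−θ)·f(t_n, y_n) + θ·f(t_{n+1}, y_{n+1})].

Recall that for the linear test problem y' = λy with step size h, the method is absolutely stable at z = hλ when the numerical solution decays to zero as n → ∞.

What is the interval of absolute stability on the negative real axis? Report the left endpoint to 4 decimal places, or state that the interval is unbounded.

z∈(-10.0000,0).

With y'=λy (z=hλ):
  y_{n+1} = y_n + z·[3/5·y_n + 2/5·y_{n+1}] ⇒ (1 − 2/5z)y_{n+1} = (1 + 3/5z)y_n
  R(z) = (1 + 3/5z)/(1 − 2/5z).

Need |R(x)|<1, x<0.
x=-1.56: |R|=0.0394
R=−1: 1+3/5x = −1+2/5x ⇒ -1/5x=2 ⇒ x=2/(-1/5)=-10.0000
Confirm numerically:
  x=-9.212: |R|=0.96636 <1
  x=-9.110: |R|=0.96167 <1
  x=-8.603: |R|=0.93709 <1
  x=-10.408: |R|=1.01580 >1
  x=-10.345: |R|=1.01343 >1
So |R|<1 on (-10.0000, 0).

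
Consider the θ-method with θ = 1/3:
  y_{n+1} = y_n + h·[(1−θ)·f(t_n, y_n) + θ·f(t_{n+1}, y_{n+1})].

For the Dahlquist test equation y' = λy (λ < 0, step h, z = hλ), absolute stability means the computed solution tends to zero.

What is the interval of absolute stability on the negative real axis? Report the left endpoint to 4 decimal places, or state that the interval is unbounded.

z∈(-6.0000,0).

Set f=λy, z=hλ:
  y_{n+1} = y_n + z·[2/3·y_n + 1/3·y_{n+1}] ⇒ (1 − 1/3z)y_{n+1} = (1 + 2/3z)y_n
  Hence R(z) = (1 + 2/3z)/(1 − 1/3z).

Find x<0 with |R(x)|<1.
x=-1.21: |R|=0.1378
R=−1: 1+2/3x = −1+1/3x ⇒ -1/3x=2 ⇒ x=2/(-1/3)=-6.0000
Confirm numerically:
  x=-5.383: |R|=0.92640 <1
  x=-4.388: |R|=0.78181 <1
  x=-3.745: |R|=0.66568 <1
  x=-6.402: |R|=1.04276 >1
  x=-6.241: |R|=1.02608 >1
So |R|<1 on (-6.0000, 0).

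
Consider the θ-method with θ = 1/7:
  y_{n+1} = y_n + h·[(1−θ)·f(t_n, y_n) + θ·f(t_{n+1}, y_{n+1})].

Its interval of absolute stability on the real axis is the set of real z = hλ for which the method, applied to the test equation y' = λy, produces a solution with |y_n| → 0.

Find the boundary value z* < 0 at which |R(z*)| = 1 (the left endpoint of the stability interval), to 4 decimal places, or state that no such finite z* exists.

On y'=λy, z=hλ:
  y_{n+1} = y_n + z·[6/7·y_n + 1/7·y_{n+1}] ⇒ (1 − 1/7z)y_{n+1} = (1 + 6/7z)y_n
  ⇒ R(z) = (1 + 6/7z)/(1 − 1/7z).

Solve |R(x)|<1 on ℝ⁻.
x=-1.69: |R|=0.3613
R=−1: 1+6/7x = −1+1/7x ⇒ -5/7x=2 ⇒ x=2/(-5/7)=-2.8000
Confirm numerically:
  x=-2.630: |R|=0.91173 <1
  x=-2.483: |R|=0.83286 <1
  x=-2.184: |R|=0.66463 <1
  x=-1.122: |R|=0.03300 <1
  x=-3.264: |R|=1.22603 >1
  x=-2.961: |R|=1.08082 >1
Stable set (-2.8000, 0).

left endpoint -2.8000.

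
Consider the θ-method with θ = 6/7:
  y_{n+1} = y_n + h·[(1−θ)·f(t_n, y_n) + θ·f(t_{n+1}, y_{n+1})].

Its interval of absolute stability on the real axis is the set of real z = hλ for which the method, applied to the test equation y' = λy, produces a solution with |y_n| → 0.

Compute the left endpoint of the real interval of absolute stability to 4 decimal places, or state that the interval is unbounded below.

On y'=λy, z=hλ:
  y_{n+1} = y_n + z·[1/7·y_n + 6/7·y_{n+1}] ⇒ (1 − 6/7z)y_{n+1} = (1 + 1/7z)y_n
  Hence R(z) = (1 + 1/7z)/(1 − 6/7z).

Need |R(x)|<1, x<0.
x=-0.71: |R|=0.5586
x=-2: |R|=0.2632
x=-10: |R|=0.0448
x=-100: |R|=0.1532
θ=6/7≥1/2 ⇒ |1+1/7x|<|1−6/7x| ∀x<0 ⇒ unbounded interval.

unbounded; (−∞, 0).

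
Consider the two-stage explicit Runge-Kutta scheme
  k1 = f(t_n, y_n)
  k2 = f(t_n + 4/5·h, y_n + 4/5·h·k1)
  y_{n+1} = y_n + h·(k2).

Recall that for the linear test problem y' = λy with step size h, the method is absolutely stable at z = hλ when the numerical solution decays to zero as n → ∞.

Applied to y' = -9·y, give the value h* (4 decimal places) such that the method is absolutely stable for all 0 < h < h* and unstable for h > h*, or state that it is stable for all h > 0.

On y'=λy, z=hλ:
  k1=λy_n ⇒ h·k1=z·y_n;  k2=λ(1+4/5z)y_n ⇒ h·k2=z(1+4/5z)y_n
  y_{n+1}/y_n = 1 + z(1+4/5z) = 1 + z + 4/5z²
  ⇒ R(z) = 1 + z + 4/5z².

Boundary: |R(x)|=1, x<0.
x=-1.19: |R|=0.9429
R=1: x+4/5x²=0 ⇒ x=−5/4=-1.2500; min R=1−1/(4·4/5)=0.6875>−1
Confirm numerically:
  x=-0.693: |R|=0.69120 <1
  x=-0.665: |R|=0.68878 <1
  x=-0.603: |R|=0.68789 <1
  x=-1.823: |R|=1.83566 >1
  x=-1.447: |R|=1.22805 >1
  x=-1.288: |R|=1.03916 >1
Stable set (-1.2500, 0).

(-1.2500,0); λ=-9 ⇒ h* = (5/4)/9 = 0.1389.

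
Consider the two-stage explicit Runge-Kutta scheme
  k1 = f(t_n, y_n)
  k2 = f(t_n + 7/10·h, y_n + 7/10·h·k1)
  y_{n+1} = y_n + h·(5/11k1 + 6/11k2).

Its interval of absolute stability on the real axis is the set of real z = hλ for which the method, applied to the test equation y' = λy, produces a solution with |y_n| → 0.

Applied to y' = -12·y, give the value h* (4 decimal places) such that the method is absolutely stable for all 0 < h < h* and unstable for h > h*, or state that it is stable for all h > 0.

Test eqn y'=λy, z=hλ:
  k1=λy_n ⇒ h·k1=z·y_n;  k2=λ(1+7/10z)y_n ⇒ h·k2=z(1+7/10z)y_n
  y_{n+1}/y_n = 1 + 5/11z + 6/11z(1+7/10z) = 1 + z + 21/55z²
  R(z) = 1 + z + 21/55z².

Boundary: |R(x)|=1, x<0.
x=-0.63: |R|=0.5215
R=1: x+21/55x²=0 ⇒ x=−55/21=-2.6190; min R=1−1/(4·21/55)=0.3452>−1
Confirm numerically:
  x=-1.729: |R|=0.41242 <1
  x=-1.588: |R|=0.37485 <1
  x=-1.580: |R|=0.37317 <1
  x=-1.475: |R|=0.35569 <1
  x=-3.148: |R|=1.63578 >1
  x=-2.902: |R|=1.31352 >1
  x=-2.836: |R|=1.23492 >1
Interval (-2.6190, 0).

(-2.6190,0); λ=-12 ⇒ h* = (55/21)/12 = 0.2183.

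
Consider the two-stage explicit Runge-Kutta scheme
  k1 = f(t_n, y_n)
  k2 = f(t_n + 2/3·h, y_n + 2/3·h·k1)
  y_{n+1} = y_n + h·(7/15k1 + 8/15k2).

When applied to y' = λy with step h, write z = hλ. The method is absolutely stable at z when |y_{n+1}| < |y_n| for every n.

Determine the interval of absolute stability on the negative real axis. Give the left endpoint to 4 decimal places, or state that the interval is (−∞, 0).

z∈(-2.8125,0).

Set f=λy, z=hλ:
  k1=λy_n ⇒ h·k1=z·y_n;  k2=λ(1+2/3z)y_n ⇒ h·k2=z(1+2/3z)y_n
  y_{n+1}/y_n = 1 + 7/15z + 8/15z(1+2/3z) = 1 + z + 16/45z²
  so R(z) = 1 + z + 16/45z².

Find x<0 with |R(x)|<1.
x=-0.73: |R|=0.4595
R=1: x+16/45x²=0 ⇒ x=−45/16=-2.8125; min R=1−1/(4·16/45)=0.2969>−1
Confirm numerically:
  x=-2.576: |R|=0.78339 <1
  x=-1.989: |R|=0.41762 <1
  x=-1.504: |R|=0.30027 <1
  x=-3.226: |R|=1.47429 >1
  x=-3.117: |R|=1.33747 >1
  x=-3.077: |R|=1.28937 >1
Interval (-2.8125, 0).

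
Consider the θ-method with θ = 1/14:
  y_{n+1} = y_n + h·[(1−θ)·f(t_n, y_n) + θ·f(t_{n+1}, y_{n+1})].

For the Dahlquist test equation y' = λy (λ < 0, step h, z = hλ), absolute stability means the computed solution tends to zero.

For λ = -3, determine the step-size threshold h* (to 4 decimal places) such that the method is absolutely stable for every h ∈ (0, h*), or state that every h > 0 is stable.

(-2.3333,0); λ=-3 ⇒ h* = (7/3)/3 = 0.7778.

On y'=λy, z=hλ:
  y_{n+1} = y_n + z·[13/14·y_n + 1/14·y_{n+1}] ⇒ (1 − 1/14z)y_{n+1} = (1 + 13/14z)y_n
  R(z) = (1 + 13/14z)/(1 − 1/14z).

Need |R(x)|<1, x<0.
x=-0.95: |R|=0.1104
R=−1: 1+13/14x = −1+1/14x ⇒ -6/7x=2 ⇒ x=2/(-6/7)=-2.3333
Confirm numerically:
  x=-2.266: |R|=0.95033 <1
  x=-2.095: |R|=0.82231 <1
  x=-1.109: |R|=0.02760 <1
  x=-2.774: |R|=1.31525 >1
  x=-2.442: |R|=1.07931 >1
Interval (-2.3333, 0).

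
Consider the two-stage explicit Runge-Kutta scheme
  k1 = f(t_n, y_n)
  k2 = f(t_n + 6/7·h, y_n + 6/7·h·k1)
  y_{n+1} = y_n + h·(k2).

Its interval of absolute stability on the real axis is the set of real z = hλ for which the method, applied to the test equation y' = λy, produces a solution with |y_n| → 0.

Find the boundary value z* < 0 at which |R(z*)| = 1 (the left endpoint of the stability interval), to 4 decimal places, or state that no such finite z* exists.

Set f=λy, z=hλ:
  k1=λy_n ⇒ h·k1=z·y_n;  k2=λ(1+6/7z)y_n ⇒ h·k2=z(1+6/7z)y_n
  y_{n+1}/y_n = 1 + z(1+6/7z) = 1 + z + 6/7z²
  Hence R(z) = 1 + z + 6/7z².

Find x<0 with |R(x)|<1.
x=-1.52: |R|=1.4603
R=1: x+6/7x²=0 ⇒ x=−7/6=-1.1667; min R=1−1/(4·6/7)=0.7083>−1
Confirm numerically:
  x=-0.896: |R|=0.79213 <1
  x=-0.895: |R|=0.79159 <1
  x=-0.890: |R|=0.78894 <1
  x=-1.468: |R|=1.37916 >1
  x=-1.387: |R|=1.26194 >1
So |R|<1 on (-1.1667, 0).

left endpoint -1.1667.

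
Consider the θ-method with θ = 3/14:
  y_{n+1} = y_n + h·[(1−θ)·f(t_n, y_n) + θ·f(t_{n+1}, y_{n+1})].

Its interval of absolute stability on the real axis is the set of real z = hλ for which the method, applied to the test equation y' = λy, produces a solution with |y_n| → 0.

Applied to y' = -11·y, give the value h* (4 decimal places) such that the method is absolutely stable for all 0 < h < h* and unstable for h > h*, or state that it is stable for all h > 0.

(-3.5000,0); λ=-11 ⇒ h* = (7/2)/11 = 0.3182.

With y'=λy (z=hλ):
  y_{n+1} = y_n + z·[11/14·y_n + 3/14·y_{n+1}] ⇒ (1 − 3/14z)y_{n+1} = (1 + 11/14z)y_n
  ⇒ R(z) = (1 + 11/14z)/(1 − 3/14z).

Need |R(x)|<1, x<0.
x=-1.36: |R|=0.0531
R=−1: 1+11/14x = −1+3/14x ⇒ -4/7x=2 ⇒ x=2/(-4/7)=-3.5000
Confirm numerically:
  x=-2.403: |R|=0.58621 <1
  x=-2.321: |R|=0.55006 <1
  x=-1.697: |R|=0.24446 <1
  x=-1.654: |R|=0.22118 <1
  x=-3.930: |R|=1.13339 >1
  x=-3.593: |R|=1.03003 >1
  x=-3.522: |R|=1.00716 >1
Stable set (-3.5000, 0).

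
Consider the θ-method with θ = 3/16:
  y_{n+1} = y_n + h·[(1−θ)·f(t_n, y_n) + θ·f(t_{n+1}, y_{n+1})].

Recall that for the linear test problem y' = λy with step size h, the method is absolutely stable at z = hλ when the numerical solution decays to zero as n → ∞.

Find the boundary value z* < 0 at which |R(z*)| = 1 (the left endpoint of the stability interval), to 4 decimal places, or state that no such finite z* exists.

On y'=λy, z=hλ:
  y_{n+1} = y_n + z·[13/16·y_n + 3/16·y_{n+1}] ⇒ (1 − 3/16z)y_{n+1} = (1 + 13/16z)y_n
  R(z) = (1 + 13/16z)/(1 − 3/16z).

Find x<0 with |R(x)|<1.
x=-1.5: |R|=0.1707
R=−1: 1+13/16x = −1+3/16x ⇒ -5/8x=2 ⇒ x=2/(-5/8)=-3.2000
Confirm numerically:
  x=-2.947: |R|=0.89815 <1
  x=-1.984: |R|=0.44606 <1
  x=-1.945: |R|=0.42523 <1
  x=-1.418: |R|=0.12017 <1
  x=-3.485: |R|=1.10773 >1
  x=-3.374: |R|=1.06661 >1
  x=-3.329: |R|=1.04964 >1
Stable set (-3.2000, 0).

left endpoint -3.2000.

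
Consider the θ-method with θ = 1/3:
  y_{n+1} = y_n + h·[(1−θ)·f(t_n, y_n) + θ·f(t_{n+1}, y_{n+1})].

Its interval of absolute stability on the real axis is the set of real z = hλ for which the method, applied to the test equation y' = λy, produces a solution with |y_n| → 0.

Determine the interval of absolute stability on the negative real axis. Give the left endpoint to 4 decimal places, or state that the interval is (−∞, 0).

Test eqn y'=λy, z=hλ:
  y_{n+1} = y_n + z·[2/3·y_n + 1/3·y_{n+1}] ⇒ (1 − 1/3z)y_{n+1} = (1 + 2/3z)y_n
  R(z) = (1 + 2/3z)/(1 − 1/3z).

Need |R(x)|<1, x<0.
x=-0.94: |R|=0.2843
R=−1: 1+2/3x = −1+1/3x ⇒ -1/3x=2 ⇒ x=2/(-1/3)=-6.0000
Confirm numerically:
  x=-4.927: |R|=0.86464 <1
  x=-4.734: |R|=0.83631 <1
  x=-2.559: |R|=0.38100 <1
  x=-6.586: |R|=1.06113 >1
  x=-6.481: |R|=1.05073 >1
Stable set (-6.0000, 0).

(-6.0000, 0).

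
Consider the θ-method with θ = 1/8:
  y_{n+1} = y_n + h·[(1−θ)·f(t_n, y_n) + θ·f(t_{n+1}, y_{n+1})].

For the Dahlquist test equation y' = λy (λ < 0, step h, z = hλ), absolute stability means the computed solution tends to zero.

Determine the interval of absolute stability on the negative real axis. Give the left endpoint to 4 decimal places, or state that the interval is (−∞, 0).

With y'=λy (z=hλ):
  y_{n+1} = y_n + z·[7/8·y_n + 1/8·y_{n+1}] ⇒ (1 − 1/8z)y_{n+1} = (1 + 7/8z)y_n
  so R(z) = (1 + 7/8z)/(1 − 1/8z).

Solve |R(x)|<1 on ℝ⁻.
x=-1.11: |R|=0.0252
R=−1: 1+7/8x = −1+1/8x ⇒ -3/4x=2 ⇒ x=2/(-3/4)=-2.6667
Confirm numerically:
  x=-2.617: |R|=0.97193 <1
  x=-2.288: |R|=0.77916 <1
  x=-1.810: |R|=0.47604 <1
  x=-1.261: |R|=0.08930 <1
  x=-2.825: |R|=1.08776 >1
  x=-2.704: |R|=1.02093 >1
So |R|<1 on (-2.6667, 0).

(-2.6667, 0).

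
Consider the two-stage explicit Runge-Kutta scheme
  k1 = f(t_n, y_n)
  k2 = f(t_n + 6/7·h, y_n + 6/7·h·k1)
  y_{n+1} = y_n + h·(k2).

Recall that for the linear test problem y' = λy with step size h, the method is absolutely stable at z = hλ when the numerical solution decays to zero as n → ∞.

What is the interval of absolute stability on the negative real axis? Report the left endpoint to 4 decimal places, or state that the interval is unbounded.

With y'=λy (z=hλ):
  k1=λy_n ⇒ h·k1=z·y_n;  k2=λ(1+6/7z)y_n ⇒ h·k2=z(1+6/7z)y_n
  y_{n+1}/y_n = 1 + z(1+6/7z) = 1 + z + 6/7z²
  R(z) = 1 + z + 6/7z².

Need |R(x)|<1, x<0.
x=-1.42: |R|=1.3083
R=1: x+6/7x²=0 ⇒ x=−7/6=-1.1667; min R=1−1/(4·6/7)=0.7083>−1
Confirm numerically:
  x=-1.064: |R|=0.90637 <1
  x=-1.024: |R|=0.87478 <1
  x=-0.512: |R|=0.71269 <1
  x=-1.716: |R|=1.80799 >1
  x=-1.614: |R|=1.61885 >1
  x=-1.393: |R|=1.27024 >1
Interval (-1.1667, 0).

z∈(-1.1667,0).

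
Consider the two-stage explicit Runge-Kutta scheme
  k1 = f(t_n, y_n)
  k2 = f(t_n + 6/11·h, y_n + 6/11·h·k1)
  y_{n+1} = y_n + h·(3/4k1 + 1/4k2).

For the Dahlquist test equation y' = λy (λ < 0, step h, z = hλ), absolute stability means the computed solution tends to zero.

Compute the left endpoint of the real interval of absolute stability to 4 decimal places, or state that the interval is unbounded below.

z* = -7.3333.

On y'=λy, z=hλ:
  k1=λy_n ⇒ h·k1=z·y_n;  k2=λ(1+6/11z)y_n ⇒ h·k2=z(1+6/11z)y_n
  y_{n+1}/y_n = 1 + 3/4z + 1/4z(1+6/11z) = 1 + z + 3/22z²
  so R(z) = 1 + z + 3/22z².

Find x<0 with |R(x)|<1.
x=-1.4: |R|=0.1327
R=1: x+3/22x²=0 ⇒ x=−22/3=-7.3333; min R=1−1/(4·3/22)=-0.8333>−1
Confirm numerically:
  x=-6.804: |R|=0.50887 <1
  x=-5.759: |R|=0.23635 <1
  x=-4.653: |R|=0.70067 <1
  x=-7.875: |R|=1.58168 >1
  x=-7.693: |R|=1.37731 >1
  x=-7.365: |R|=1.03180 >1
Interval (-7.3333, 0).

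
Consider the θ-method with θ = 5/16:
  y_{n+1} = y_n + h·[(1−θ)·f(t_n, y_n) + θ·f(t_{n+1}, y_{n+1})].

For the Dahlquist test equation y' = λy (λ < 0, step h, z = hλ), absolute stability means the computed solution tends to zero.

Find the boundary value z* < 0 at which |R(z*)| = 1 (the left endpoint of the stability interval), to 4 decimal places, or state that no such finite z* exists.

left endpoint -5.3333.

Set f=λy, z=hλ:
  y_{n+1} = y_n + z·[11/16·y_n + 5/16·y_{n+1}] ⇒ (1 − 5/16z)y_{n+1} = (1 + 11/16z)y_n
  so R(z) = (1 + 11/16z)/(1 − 5/16z).

Find x<0 with |R(x)|<1.
x=-1.14: |R|=0.1594
R=−1: 1+11/16x = −1+5/16x ⇒ -3/8x=2 ⇒ x=2/(-3/8)=-5.3333
Confirm numerically:
  x=-4.816: |R|=0.92255 <1
  x=-4.684: |R|=0.90117 <1
  x=-4.487: |R|=0.86788 <1
  x=-5.671: |R|=1.04568 >1
  x=-5.455: |R|=1.01687 >1
Interval (-5.3333, 0).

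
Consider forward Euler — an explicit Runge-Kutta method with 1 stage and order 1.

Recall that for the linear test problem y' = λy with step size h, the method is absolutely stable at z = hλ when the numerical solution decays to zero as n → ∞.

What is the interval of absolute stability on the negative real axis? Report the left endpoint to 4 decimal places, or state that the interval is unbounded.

z∈(-2.0000,0).

Test eqn y'=λy, z=hλ:
  order 1, 1-stage ⇒ R(z)=1+z
  (e.g. R(-1.08)=-0.08000, |R|=0.08000)

Solve |R(x)|<1 on ℝ⁻.
x=-1.08: |R|=0.0800
|R(-2.12)|=1.1200 |R(-1.93)|=0.9300 |R(-0.85)|=0.1500
Bisect:
  x_lo=-2.3178 |R|=1.3178  x_hi=-0.2422 |R|=0.7578
  mid=-1.27998 |R|=0.27998 →hi
  mid=-1.79887 |R|=0.79887 →hi
  mid=-2.05832 |R|=1.05832 →lo
  mid=-1.92860 |R|=0.92860 →hi
  mid=-1.99346 |R|=0.99346 →hi
  mid=-2.02589 |R|=1.02589 →lo
  mid=-2.00967 |R|=1.00967 →lo
  mid=-2.00157 |R|=1.00157 →lo
  mid=-1.99751 |R|=0.99751 →hi
  mid=-1.99954 |R|=0.99954 →hi
  ...
  [-2.00005,-1.99992] ⇒ x*=-2.0000
Stable set (-2.0000, 0).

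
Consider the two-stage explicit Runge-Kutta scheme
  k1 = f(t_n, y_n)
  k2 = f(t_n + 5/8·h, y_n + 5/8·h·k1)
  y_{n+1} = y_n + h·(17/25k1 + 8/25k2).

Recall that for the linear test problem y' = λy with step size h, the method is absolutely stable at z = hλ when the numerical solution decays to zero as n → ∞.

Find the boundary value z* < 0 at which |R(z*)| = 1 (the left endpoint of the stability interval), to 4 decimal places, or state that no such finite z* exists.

z* = -5.0000.

Test eqn y'=λy, z=hλ:
  k1=λy_n ⇒ h·k1=z·y_n;  k2=λ(1+5/8z)y_n ⇒ h·k2=z(1+5/8z)y_n
  y_{n+1}/y_n = 1 + 17/25z + 8/25z(1+5/8z) = 1 + z + 1/5z²
  R(z) = 1 + z + 1/5z².

Find x<0 with |R(x)|<1.
x=-1.16: |R|=0.1091
R=1: x+1/5x²=0 ⇒ x=−5=-5.0000; min R=1−1/(4·1/5)=-0.2500>−1
Confirm numerically:
  x=-4.848: |R|=0.85262 <1
  x=-4.406: |R|=0.47657 <1
  x=-4.132: |R|=0.28268 <1
  x=-3.214: |R|=0.14804 <1
  x=-5.549: |R|=1.60928 >1
  x=-5.414: |R|=1.44828 >1
Stable set (-5.0000, 0).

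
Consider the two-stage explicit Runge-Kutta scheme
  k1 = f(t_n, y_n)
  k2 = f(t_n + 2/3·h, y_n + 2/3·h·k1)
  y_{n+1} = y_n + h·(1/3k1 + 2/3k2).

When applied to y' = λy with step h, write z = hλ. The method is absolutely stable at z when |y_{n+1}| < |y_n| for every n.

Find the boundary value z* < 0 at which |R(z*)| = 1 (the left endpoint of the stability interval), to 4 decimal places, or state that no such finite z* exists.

Test eqn y'=λy, z=hλ:
  k1=λy_n ⇒ h·k1=z·y_n;  k2=λ(1+2/3z)y_n ⇒ h·k2=z(1+2/3z)y_n
  y_{n+1}/y_n = 1 + 1/3z + 2/3z(1+2/3z) = 1 + z + 4/9z²
  R(z) = 1 + z + 4/9z².

Find x<0 with |R(x)|<1.
x=-0.89: |R|=0.4620
R=1: x+4/9x²=0 ⇒ x=−9/4=-2.2500; min R=1−1/(4·4/9)=0.4375>−1
Confirm numerically:
  x=-2.165: |R|=0.91821 <1
  x=-1.460: |R|=0.48738 <1
  x=-1.332: |R|=0.45654 <1
  x=-1.080: |R|=0.43840 <1
  x=-2.717: |R|=1.56393 >1
  x=-2.594: |R|=1.39659 >1
  x=-2.510: |R|=1.29004 >1
So |R|<1 on (-2.2500, 0).

left endpoint -2.2500.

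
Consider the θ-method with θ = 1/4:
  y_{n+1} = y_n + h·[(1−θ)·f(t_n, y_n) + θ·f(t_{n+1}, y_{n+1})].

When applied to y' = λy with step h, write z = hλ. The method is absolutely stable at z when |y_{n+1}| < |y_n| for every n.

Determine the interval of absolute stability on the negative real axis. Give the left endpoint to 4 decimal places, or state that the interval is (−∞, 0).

Test eqn y'=λy, z=hλ:
  y_{n+1} = y_n + z·[3/4·y_n + 1/4·y_{n+1}] ⇒ (1 − 1/4z)y_{n+1} = (1 + 3/4z)y_n
  Hence R(z) = (1 + 3/4z)/(1 − 1/4z).

Need |R(x)|<1, x<0.
x=-0.62: |R|=0.4632
R=−1: 1+3/4x = −1+1/4x ⇒ -1/2x=2 ⇒ x=2/(-1/2)=-4.0000
Confirm numerically:
  x=-3.654: |R|=0.90959 <1
  x=-3.369: |R|=0.82874 <1
  x=-2.946: |R|=0.69652 <1
  x=-2.151: |R|=0.39880 <1
  x=-4.295: |R|=1.07113 >1
  x=-4.277: |R|=1.06693 >1
Stable set (-4.0000, 0).

z∈(-4.0000,0).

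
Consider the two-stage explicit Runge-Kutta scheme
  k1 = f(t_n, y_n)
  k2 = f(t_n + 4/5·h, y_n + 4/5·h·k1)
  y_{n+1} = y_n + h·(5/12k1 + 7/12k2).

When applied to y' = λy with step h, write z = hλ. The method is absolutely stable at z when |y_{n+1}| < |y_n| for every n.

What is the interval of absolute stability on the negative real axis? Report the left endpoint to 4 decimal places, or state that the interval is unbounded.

(-2.1429, 0).

On y'=λy, z=hλ:
  k1=λy_n ⇒ h·k1=z·y_n;  k2=λ(1+4/5z)y_n ⇒ h·k2=z(1+4/5z)y_n
  y_{n+1}/y_n = 1 + 5/12z + 7/12z(1+4/5z) = 1 + z + 7/15z²
  R(z) = 1 + z + 7/15z².

Solve |R(x)|<1 on ℝ⁻.
x=-0.32: |R|=0.7278
R=1: x+7/15x²=0 ⇒ x=−15/7=-2.1429; min R=1−1/(4·7/15)=0.4643>−1
Confirm numerically:
  x=-1.998: |R|=0.86494 <1
  x=-1.774: |R|=0.69464 <1
  x=-1.107: |R|=0.46488 <1
  x=-1.020: |R|=0.46552 <1
  x=-2.672: |R|=1.65981 >1
  x=-2.638: |R|=1.60955 >1
  x=-2.593: |R|=1.54470 >1
Stable set (-2.1429, 0).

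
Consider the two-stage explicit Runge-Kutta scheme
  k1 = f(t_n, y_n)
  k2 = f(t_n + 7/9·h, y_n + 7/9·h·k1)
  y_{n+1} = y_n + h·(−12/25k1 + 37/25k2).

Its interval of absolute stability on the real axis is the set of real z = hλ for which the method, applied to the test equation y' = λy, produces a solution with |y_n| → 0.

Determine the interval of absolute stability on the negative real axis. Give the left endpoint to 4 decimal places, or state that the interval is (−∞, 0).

z∈(-0.8687,0).

Set f=λy, z=hλ:
  k1=λy_n ⇒ h·k1=z·y_n;  k2=λ(1+7/9z)y_n ⇒ h·k2=z(1+7/9z)y_n
  y_{n+1}/y_n = 1 − 12/25z + 37/25z(1+7/9z) = 1 + z + 259/225z²
  Hence R(z) = 1 + z + 259/225z².

Need |R(x)|<1, x<0.
x=-0.36: |R|=0.7892
R=1: x+259/225x²=0 ⇒ x=−225/259=-0.8687; min R=1−1/(4·259/225)=0.7828>−1
Confirm numerically:
  x=-0.759: |R|=0.90413 <1
  x=-0.584: |R|=0.80859 <1
  x=-0.582: |R|=0.80791 <1
  x=-0.499: |R|=0.78763 <1
  x=-1.392: |R|=1.83847 >1
  x=-1.278: |R|=1.60209 >1
So |R|<1 on (-0.8687, 0).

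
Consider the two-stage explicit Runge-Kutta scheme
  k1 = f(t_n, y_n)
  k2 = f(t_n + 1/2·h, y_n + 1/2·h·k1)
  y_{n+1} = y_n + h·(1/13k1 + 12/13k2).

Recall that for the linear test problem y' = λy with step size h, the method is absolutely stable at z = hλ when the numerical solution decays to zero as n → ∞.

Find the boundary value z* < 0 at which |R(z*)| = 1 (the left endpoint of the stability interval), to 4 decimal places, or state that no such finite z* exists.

left endpoint -2.1667.

Set f=λy, z=hλ:
  k1=λy_n ⇒ h·k1=z·y_n;  k2=λ(1+1/2z)y_n ⇒ h·k2=z(1+1/2z)y_n
  y_{n+1}/y_n = 1 + 1/13z + 12/13z(1+1/2z) = 1 + z + 6/13z²
  so R(z) = 1 + z + 6/13z².

Find x<0 with |R(x)|<1.
x=-1.22: |R|=0.4670
R=1: x+6/13x²=0 ⇒ x=−13/6=-2.1667; min R=1−1/(4·6/13)=0.4583>−1
Confirm numerically:
  x=-2.051: |R|=0.89051 <1
  x=-1.764: |R|=0.67217 <1
  x=-1.141: |R|=0.45987 <1
  x=-0.930: |R|=0.46918 <1
  x=-2.515: |R|=1.40433 >1
  x=-2.359: |R|=1.20941 >1
So |R|<1 on (-2.1667, 0).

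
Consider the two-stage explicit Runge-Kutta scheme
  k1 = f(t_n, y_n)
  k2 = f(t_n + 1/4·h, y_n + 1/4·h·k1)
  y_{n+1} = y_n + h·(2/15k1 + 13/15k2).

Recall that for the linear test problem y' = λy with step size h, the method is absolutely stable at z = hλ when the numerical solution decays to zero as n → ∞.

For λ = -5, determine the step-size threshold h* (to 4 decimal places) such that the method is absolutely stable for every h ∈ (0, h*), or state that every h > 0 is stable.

On y'=λy, z=hλ:
  k1=λy_n ⇒ h·k1=z·y_n;  k2=λ(1+1/4z)y_n ⇒ h·k2=z(1+1/4z)y_n
  y_{n+1}/y_n = 1 + 2/15z + 13/15z(1+1/4z) = 1 + z + 13/60z²
  R(z) = 1 + z + 13/60z².

Need |R(x)|<1, x<0.
x=-1.38: |R|=0.0326
R=1: x+13/60x²=0 ⇒ x=−60/13=-4.6154; min R=1−1/(4·13/60)=-0.1538>−1
Confirm numerically:
  x=-4.520: |R|=0.90659 <1
  x=-3.218: |R|=0.02570 <1
  x=-1.975: |R|=0.12986 <1
  x=-1.849: |R|=0.10826 <1
  x=-5.065: |R|=1.49342 >1
  x=-4.989: |R|=1.40386 >1
Stable set (-4.6154, 0).

(-4.6154,0); λ=-5 ⇒ h* = (60/13)/5 = 0.9231.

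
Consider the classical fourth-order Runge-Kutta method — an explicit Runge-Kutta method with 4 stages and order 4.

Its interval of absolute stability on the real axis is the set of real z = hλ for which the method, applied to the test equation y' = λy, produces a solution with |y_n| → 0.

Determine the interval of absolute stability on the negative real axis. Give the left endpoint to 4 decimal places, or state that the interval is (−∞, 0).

z∈(-2.7853,0).

On y'=λy, z=hλ:
  order 4, 4-stage ⇒ R(z)=1+z+z^2/2+z^3/6+z^4/24
  (e.g. R(-1.05)=0.35896, |R|=0.35896)

Find x<0 with |R(x)|<1.
x=-1.05: |R|=0.3590
|R(-1.89)|=0.3025 |R(-1.85)|=0.2940 |R(-1.57)|=0.2706
Bisect:
  x_lo=-3.3843 |R|=2.3481  x_hi=-0.3383 |R|=0.7130
  mid=-1.86133 |R|=0.29629 →hi
  mid=-2.62282 |R|=0.78143 →hi
  mid=-3.00356 |R|=1.38214 →lo
  mid=-2.81319 |R|=1.04288 →lo
  mid=-2.71800 |R|=0.90320 →hi
  mid=-2.76560 |R|=0.97071 →hi
  mid=-2.78939 |R|=1.00620 →lo
  ...
  [-2.78530,-2.78512] ⇒ x*=-2.7853
Interval (-2.7853, 0).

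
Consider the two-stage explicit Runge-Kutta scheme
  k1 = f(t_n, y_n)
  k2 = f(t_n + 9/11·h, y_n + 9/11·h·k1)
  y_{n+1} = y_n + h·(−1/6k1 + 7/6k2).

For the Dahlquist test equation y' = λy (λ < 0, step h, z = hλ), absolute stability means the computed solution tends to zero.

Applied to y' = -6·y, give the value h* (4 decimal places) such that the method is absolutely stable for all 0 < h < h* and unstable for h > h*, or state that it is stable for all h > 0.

On y'=λy, z=hλ:
  k1=λy_n ⇒ h·k1=z·y_n;  k2=λ(1+9/11z)y_n ⇒ h·k2=z(1+9/11z)y_n
  y_{n+1}/y_n = 1 − 1/6z + 7/6z(1+9/11z) = 1 + z + 21/22z²
  Hence R(z) = 1 + z + 21/22z².

Need |R(x)|<1, x<0.
x=-1.23: |R|=1.2141
R=1: x+21/22x²=0 ⇒ x=−22/21=-1.0476; min R=1−1/(4·21/22)=0.7381>−1
Confirm numerically:
  x=-1.004: |R|=0.95820 <1
  x=-0.707: |R|=0.77013 <1
  x=-0.656: |R|=0.75478 <1
  x=-0.475: |R|=0.74037 <1
  x=-1.443: |R|=1.54460 >1
  x=-1.188: |R|=1.15919 >1
Stable set (-1.0476, 0).

(-1.0476,0); λ=-6 ⇒ h* = (22/21)/6 = 0.1746.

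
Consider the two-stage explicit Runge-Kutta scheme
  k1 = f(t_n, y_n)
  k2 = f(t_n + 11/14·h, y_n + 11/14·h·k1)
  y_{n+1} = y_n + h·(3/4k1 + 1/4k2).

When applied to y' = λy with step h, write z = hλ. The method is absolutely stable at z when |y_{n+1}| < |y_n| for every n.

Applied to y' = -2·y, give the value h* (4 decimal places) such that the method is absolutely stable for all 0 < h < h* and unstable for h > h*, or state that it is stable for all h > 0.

(-5.0909,0); λ=-2 ⇒ h* = (56/11)/2 = 2.5455.

With y'=λy (z=hλ):
  k1=λy_n ⇒ h·k1=z·y_n;  k2=λ(1+11/14z)y_n ⇒ h·k2=z(1+11/14z)y_n
  y_{n+1}/y_n = 1 + 3/4z + 1/4z(1+11/14z) = 1 + z + 11/56z²
  so R(z) = 1 + z + 11/56z².

Boundary: |R(x)|=1, x<0.
x=-1.78: |R|=0.1576
R=1: x+11/56x²=0 ⇒ x=−56/11=-5.0909; min R=1−1/(4·11/56)=-0.2727>−1
Confirm numerically:
  x=-5.045: |R|=0.95450 <1
  x=-3.400: |R|=0.12929 <1
  x=-2.730: |R|=0.26604 <1
  x=-2.192: |R|=0.24819 <1
  x=-5.506: |R|=1.44894 >1
  x=-5.327: |R|=1.24704 >1
So |R|<1 on (-5.0909, 0).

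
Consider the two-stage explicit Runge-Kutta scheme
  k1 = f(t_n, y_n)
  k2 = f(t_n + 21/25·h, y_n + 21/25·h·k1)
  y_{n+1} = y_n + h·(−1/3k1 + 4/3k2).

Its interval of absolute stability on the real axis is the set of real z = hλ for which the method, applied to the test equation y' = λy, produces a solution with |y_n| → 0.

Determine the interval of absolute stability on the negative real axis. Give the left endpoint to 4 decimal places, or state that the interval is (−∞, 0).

(-0.8929, 0).

With y'=λy (z=hλ):
  k1=λy_n ⇒ h·k1=z·y_n;  k2=λ(1+21/25z)y_n ⇒ h·k2=z(1+21/25z)y_n
  y_{n+1}/y_n = 1 − 1/3z + 4/3z(1+21/25z) = 1 + z + 28/25z²
  so R(z) = 1 + z + 28/25z².

Need |R(x)|<1, x<0.
x=-1.74: |R|=2.6509
R=1: x+28/25x²=0 ⇒ x=−25/28=-0.8929; min R=1−1/(4·28/25)=0.7768>−1
Confirm numerically:
  x=-0.873: |R|=0.98058 <1
  x=-0.846: |R|=0.95560 <1
  x=-0.689: |R|=0.84269 <1
  x=-0.560: |R|=0.79123 <1
  x=-1.327: |R|=1.64524 >1
  x=-1.194: |R|=1.40271 >1
Interval (-0.8929, 0).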